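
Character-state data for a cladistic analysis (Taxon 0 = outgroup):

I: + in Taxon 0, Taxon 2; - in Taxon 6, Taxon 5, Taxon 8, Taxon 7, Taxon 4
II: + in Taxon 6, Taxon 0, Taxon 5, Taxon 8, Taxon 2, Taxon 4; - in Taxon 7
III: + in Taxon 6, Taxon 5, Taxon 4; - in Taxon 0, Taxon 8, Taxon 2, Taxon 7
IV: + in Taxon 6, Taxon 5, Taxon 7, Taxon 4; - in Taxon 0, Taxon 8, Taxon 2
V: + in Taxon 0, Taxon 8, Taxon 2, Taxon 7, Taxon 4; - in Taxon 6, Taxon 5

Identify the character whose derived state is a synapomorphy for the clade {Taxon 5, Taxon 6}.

Character polarity is set by the outgroup: the derived state is whichever differs from the outgroup's state, so for I, II, V the derived state is '-', and for the remaining characters it is '+'.
I (derived state '-') is shared by Taxon 4, Taxon 5, Taxon 6, Taxon 7, and Taxon 8 — a synapomorphy uniting that clade.
II: derived state '-' in Taxon 7 only — an autapomorphy, so it tells us nothing about relationships among taxa.
Only Taxon 4, Taxon 5, and Taxon 6 show the derived state '+' for III, supporting them as a clade.
IV (derived state '+') is shared by Taxon 4, Taxon 5, Taxon 6, and Taxon 7 — a synapomorphy uniting that clade.
V: derived state '-' in Taxon 5 and Taxon 6 only — synapomorphy for {Taxon 5, Taxon 6}.
Most parsimonious ingroup topology: (((((Taxon 5,Taxon 6),Taxon 4),Taxon 7),Taxon 8),Taxon 2).
The clade {Taxon 5, Taxon 6} is supported by V: its derived state '-' occurs in exactly those taxa and in no other taxon (including the outgroup).

V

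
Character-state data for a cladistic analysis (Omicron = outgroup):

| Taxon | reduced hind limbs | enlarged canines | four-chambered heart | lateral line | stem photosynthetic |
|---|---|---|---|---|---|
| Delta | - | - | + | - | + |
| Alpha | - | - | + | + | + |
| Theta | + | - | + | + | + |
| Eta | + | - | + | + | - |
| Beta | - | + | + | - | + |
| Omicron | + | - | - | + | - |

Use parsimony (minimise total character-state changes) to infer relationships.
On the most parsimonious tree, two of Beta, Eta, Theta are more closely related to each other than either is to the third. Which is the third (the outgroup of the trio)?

Character polarity is set by the outgroup: the derived state is whichever differs from the outgroup's state, so for reduced hind limbs, lateral line the derived state is '-', and for the remaining characters it is '+'.
reduced hind limbs (derived state '-') is shared by Alpha, Beta, and Delta — a synapomorphy uniting that clade.
enlarged canines (derived state '+') is unique to Beta (autapomorphy; uninformative for grouping).
four-chambered heart (derived state '+') is shared by all ingroup taxa — unites the whole ingroup.
lateral line: derived state '-' in Beta and Delta only — synapomorphy for {Beta, Delta}.
stem photosynthetic: derived state '+' in Alpha, Beta, Delta, and Theta only — synapomorphy for {Alpha, Beta, Delta, Theta}.
Most parsimonious ingroup topology: ((((Delta,Beta),Alpha),Theta),Eta).
Beta and Theta share a more recent common ancestor with each other than either does with Eta, so Eta is the least closely related of the three.

Eta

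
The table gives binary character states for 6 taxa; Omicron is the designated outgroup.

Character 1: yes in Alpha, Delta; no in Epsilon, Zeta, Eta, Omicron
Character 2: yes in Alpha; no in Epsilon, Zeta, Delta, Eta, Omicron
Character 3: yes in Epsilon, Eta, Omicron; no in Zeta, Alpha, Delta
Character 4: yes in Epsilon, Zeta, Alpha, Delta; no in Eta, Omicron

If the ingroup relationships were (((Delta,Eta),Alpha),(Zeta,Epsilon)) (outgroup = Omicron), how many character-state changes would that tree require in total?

8

Map each character onto (((Delta,Eta),Alpha),(Zeta,Epsilon)) (rooted by Omicron) and count the minimum state changes it requires (Fitch parsimony):
Character 1: 2; Character 2: 1; Character 3: 3; Character 4: 2.
Total tree length = 8.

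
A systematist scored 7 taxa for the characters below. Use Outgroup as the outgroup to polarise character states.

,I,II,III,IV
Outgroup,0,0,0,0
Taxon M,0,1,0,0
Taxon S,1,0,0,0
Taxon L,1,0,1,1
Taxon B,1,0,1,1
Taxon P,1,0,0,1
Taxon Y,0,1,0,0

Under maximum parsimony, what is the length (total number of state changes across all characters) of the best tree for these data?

The outgroup has state '0' for every character, so '1' is the derived state throughout.
Only Taxon B, Taxon L, Taxon P, and Taxon S show the derived state '1' for I, supporting them as a clade.
Only Taxon M and Taxon Y show the derived state '1' for II, supporting them as a clade.
III: derived state '1' in Taxon B and Taxon L only — synapomorphy for {Taxon B, Taxon L}.
Only Taxon B, Taxon L, and Taxon P show the derived state '1' for IV, supporting them as a clade.
Most parsimonious ingroup topology: ((Taxon M,Taxon Y),(Taxon S,((Taxon L,Taxon B),Taxon P))).
Changes per character on this tree: I: 1; II: 1; III: 1; IV: 1.
Total = 4.

4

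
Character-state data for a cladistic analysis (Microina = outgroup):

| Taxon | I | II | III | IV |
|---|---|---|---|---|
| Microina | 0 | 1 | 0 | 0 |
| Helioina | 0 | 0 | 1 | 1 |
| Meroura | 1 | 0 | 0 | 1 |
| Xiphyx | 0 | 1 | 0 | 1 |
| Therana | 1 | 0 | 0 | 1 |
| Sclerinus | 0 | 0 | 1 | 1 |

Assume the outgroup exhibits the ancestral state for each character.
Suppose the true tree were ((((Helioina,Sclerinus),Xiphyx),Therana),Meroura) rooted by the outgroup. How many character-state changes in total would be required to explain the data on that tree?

6

Map each character onto ((((Helioina,Sclerinus),Xiphyx),Therana),Meroura) (rooted by Microina) and count the minimum state changes it requires (Fitch parsimony):
I: 2; II: 2; III: 1; IV: 1.
Total tree length = 6.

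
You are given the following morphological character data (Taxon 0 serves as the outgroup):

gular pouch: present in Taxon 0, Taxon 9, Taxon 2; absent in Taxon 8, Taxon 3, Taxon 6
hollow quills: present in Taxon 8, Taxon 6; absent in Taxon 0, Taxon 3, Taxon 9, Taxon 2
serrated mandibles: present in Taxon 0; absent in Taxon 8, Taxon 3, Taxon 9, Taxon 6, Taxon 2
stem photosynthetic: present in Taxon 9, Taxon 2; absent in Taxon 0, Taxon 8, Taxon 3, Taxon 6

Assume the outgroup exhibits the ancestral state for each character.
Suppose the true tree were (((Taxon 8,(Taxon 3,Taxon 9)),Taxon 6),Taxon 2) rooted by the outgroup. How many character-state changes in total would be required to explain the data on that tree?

7

Map each character onto (((Taxon 8,(Taxon 3,Taxon 9)),Taxon 6),Taxon 2) (rooted by Taxon 0) and count the minimum state changes it requires (Fitch parsimony):
gular pouch: 2; hollow quills: 2; serrated mandibles: 1; stem photosynthetic: 2.
Total tree length = 7.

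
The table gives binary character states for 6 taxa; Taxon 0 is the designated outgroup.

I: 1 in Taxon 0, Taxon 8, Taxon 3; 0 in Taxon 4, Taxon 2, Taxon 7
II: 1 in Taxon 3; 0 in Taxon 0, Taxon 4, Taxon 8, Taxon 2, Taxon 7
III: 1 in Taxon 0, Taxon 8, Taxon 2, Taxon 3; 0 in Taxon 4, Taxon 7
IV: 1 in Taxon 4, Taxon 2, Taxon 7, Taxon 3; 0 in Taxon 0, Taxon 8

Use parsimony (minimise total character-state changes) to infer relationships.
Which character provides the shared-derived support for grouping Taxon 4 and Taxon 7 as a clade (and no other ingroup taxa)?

Character polarity is set by the outgroup: the derived state is whichever differs from the outgroup's state, so for I, III the derived state is '0', and for the remaining characters it is '1'.
I (derived state '0') is shared by Taxon 2, Taxon 4, and Taxon 7 — a synapomorphy uniting that clade.
II (derived state '1') is unique to Taxon 3 (autapomorphy; uninformative for grouping).
III: derived state '0' in Taxon 4 and Taxon 7 only — synapomorphy for {Taxon 4, Taxon 7}.
Only Taxon 2, Taxon 3, Taxon 4, and Taxon 7 show the derived state '1' for IV, supporting them as a clade.
Most parsimonious ingroup topology: ((((Taxon 4,Taxon 7),Taxon 2),Taxon 3),Taxon 8).
The clade {Taxon 4, Taxon 7} is supported by III: its derived state '0' occurs in exactly those taxa and in no other taxon (including the outgroup).

III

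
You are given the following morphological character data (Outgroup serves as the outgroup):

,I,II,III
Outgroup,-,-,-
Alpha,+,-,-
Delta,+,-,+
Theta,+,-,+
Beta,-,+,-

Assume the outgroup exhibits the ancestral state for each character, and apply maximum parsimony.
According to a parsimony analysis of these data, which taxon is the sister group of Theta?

Delta

The outgroup has state '-' for every character, so '+' is the derived state throughout.
I: derived state '+' in Alpha, Delta, and Theta only — synapomorphy for {Alpha, Delta, Theta}.
II: derived state '+' in Beta only — an autapomorphy, so it tells us nothing about relationships among taxa.
III (derived state '+') is shared by Delta and Theta — a synapomorphy uniting that clade.
Most parsimonious ingroup topology: ((Alpha,(Delta,Theta)),Beta).
Theta and Delta form a cherry on this tree, so they are sister taxa.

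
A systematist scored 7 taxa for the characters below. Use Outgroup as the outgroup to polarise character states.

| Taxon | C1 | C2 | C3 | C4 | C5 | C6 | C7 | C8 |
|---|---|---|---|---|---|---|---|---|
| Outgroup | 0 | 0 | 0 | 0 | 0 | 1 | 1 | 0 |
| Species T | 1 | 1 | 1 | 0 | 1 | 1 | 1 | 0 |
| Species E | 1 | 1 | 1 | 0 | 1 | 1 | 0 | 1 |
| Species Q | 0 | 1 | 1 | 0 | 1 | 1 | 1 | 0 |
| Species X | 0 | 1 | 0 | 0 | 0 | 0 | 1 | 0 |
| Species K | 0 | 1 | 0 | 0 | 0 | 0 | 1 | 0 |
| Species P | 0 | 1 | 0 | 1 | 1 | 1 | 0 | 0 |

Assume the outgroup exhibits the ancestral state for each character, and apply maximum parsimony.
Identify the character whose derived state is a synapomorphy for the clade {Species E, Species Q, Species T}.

Character polarity is set by the outgroup: the derived state is whichever differs from the outgroup's state, so for C6, C7 the derived state is '0', and for the remaining characters it is '1'.
C1 (derived state '1') is shared by Species E and Species T — a synapomorphy uniting that clade.
C2 (derived state '1') is shared by all ingroup taxa — unites the whole ingroup.
C3: derived state '1' in Species E, Species Q, and Species T only — synapomorphy for {Species E, Species Q, Species T}.
C4: derived state '1' in Species P only — an autapomorphy, so it tells us nothing about relationships among taxa.
C5 (derived state '1') is shared by Species E, Species P, Species Q, and Species T — a synapomorphy uniting that clade.
Only Species K and Species X show the derived state '0' for C6, supporting them as a clade.
C7 groups Species E and Species P, which is incompatible with the clades supported by the remaining characters; treating it as convergent (homoplasy) costs fewer steps than any alternative tree.
C8 (derived state '1') is unique to Species E (autapomorphy; uninformative for grouping).
Most parsimonious ingroup topology: ((((Species T,Species E),Species Q),Species P),(Species X,Species K)).
The clade {Species E, Species Q, Species T} is supported by C3: its derived state '1' occurs in exactly those taxa and in no other taxon (including the outgroup).

C3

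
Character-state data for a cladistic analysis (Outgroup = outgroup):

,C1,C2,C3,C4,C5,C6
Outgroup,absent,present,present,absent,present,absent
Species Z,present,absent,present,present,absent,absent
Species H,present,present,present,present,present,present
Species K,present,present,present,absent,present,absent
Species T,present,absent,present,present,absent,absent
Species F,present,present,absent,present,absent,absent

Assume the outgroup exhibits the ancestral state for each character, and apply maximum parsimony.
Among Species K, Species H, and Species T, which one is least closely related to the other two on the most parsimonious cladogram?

Species K

Character polarity is set by the outgroup: the derived state is whichever differs from the outgroup's state, so for C2, C3, C5 the derived state is 'absent', and for the remaining characters it is 'present'.
C1 (derived state 'present') is shared by all ingroup taxa — unites the whole ingroup.
Only Species T and Species Z show the derived state 'absent' for C2, supporting them as a clade.
C3 (derived state 'absent') is unique to Species F (autapomorphy; uninformative for grouping).
C4 (derived state 'present') is shared by Species F, Species H, Species T, and Species Z — a synapomorphy uniting that clade.
Only Species F, Species T, and Species Z show the derived state 'absent' for C5, supporting them as a clade.
C6 (derived state 'present') is unique to Species H (autapomorphy; uninformative for grouping).
Most parsimonious ingroup topology: ((((Species Z,Species T),Species F),Species H),Species K).
Species H and Species T share a more recent common ancestor with each other than either does with Species K, so Species K is the least closely related of the three.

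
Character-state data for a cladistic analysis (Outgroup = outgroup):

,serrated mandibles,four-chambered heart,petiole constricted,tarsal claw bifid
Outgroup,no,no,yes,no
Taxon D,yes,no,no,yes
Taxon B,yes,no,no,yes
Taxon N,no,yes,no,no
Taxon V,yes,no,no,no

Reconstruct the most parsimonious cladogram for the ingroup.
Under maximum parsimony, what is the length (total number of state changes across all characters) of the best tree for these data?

4

Character polarity is set by the outgroup: the derived state is whichever differs from the outgroup's state, so for petiole constricted the derived state is 'no', and for the remaining characters it is 'yes'.
serrated mandibles: derived state 'yes' in Taxon B, Taxon D, and Taxon V only — synapomorphy for {Taxon B, Taxon D, Taxon V}.
four-chambered heart: derived state 'yes' in Taxon N only — an autapomorphy, so it tells us nothing about relationships among taxa.
petiole constricted (derived state 'no') is shared by all ingroup taxa — unites the whole ingroup.
tarsal claw bifid: derived state 'yes' in Taxon B and Taxon D only — synapomorphy for {Taxon B, Taxon D}.
Most parsimonious ingroup topology: (((Taxon D,Taxon B),Taxon V),Taxon N).
Changes per character on this tree: serrated mandibles: 1; four-chambered heart: 1; petiole constricted: 1; tarsal claw bifid: 1.
Total = 4.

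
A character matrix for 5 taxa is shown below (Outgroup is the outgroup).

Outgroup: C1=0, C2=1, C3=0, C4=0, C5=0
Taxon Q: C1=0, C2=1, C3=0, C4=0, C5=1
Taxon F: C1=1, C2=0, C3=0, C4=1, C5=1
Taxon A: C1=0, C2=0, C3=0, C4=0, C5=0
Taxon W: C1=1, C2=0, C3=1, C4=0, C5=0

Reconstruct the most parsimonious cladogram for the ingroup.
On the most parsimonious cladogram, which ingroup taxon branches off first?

Character polarity is set by the outgroup: the derived state is whichever differs from the outgroup's state, so for C2 the derived state is '0', and for the remaining characters it is '1'.
C1: derived state '1' in Taxon F and Taxon W only — synapomorphy for {Taxon F, Taxon W}.
C2 (derived state '0') is shared by Taxon A, Taxon F, and Taxon W — a synapomorphy uniting that clade.
C3: derived state '1' in Taxon W only — an autapomorphy, so it tells us nothing about relationships among taxa.
C4 (derived state '1') is unique to Taxon F (autapomorphy; uninformative for grouping).
C5 groups Taxon F and Taxon Q, which is incompatible with the clades supported by the remaining characters; treating it as convergent (homoplasy) costs fewer steps than any alternative tree.
Most parsimonious ingroup topology: (Taxon Q,((Taxon F,Taxon W),Taxon A)).
Taxon Q is sister to the clade containing all other ingroup taxa, so it is the earliest-diverging (most basal) ingroup lineage.

Taxon Q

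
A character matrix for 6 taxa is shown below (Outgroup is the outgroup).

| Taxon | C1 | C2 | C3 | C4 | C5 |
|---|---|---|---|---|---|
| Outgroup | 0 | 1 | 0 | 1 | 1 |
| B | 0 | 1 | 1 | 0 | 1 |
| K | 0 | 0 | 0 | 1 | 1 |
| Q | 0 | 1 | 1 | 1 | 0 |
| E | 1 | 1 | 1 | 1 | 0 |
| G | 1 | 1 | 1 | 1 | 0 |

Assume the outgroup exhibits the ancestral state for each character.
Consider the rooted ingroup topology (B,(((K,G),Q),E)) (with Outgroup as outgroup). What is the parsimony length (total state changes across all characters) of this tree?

Map each character onto (B,(((K,G),Q),E)) (rooted by Outgroup) and count the minimum state changes it requires (Fitch parsimony):
C1: 2; C2: 1; C3: 2; C4: 1; C5: 2.
Total tree length = 8.

8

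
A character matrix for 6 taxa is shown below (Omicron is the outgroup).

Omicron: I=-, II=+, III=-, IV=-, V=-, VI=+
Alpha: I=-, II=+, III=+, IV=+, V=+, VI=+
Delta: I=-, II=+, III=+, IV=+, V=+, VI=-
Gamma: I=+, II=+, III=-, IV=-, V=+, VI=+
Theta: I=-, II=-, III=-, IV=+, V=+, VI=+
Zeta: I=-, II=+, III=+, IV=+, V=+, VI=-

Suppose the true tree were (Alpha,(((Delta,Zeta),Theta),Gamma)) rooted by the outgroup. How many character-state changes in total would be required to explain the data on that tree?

8

Map each character onto (Alpha,(((Delta,Zeta),Theta),Gamma)) (rooted by Omicron) and count the minimum state changes it requires (Fitch parsimony):
I: 1; II: 1; III: 2; IV: 2; V: 1; VI: 1.
Total tree length = 8.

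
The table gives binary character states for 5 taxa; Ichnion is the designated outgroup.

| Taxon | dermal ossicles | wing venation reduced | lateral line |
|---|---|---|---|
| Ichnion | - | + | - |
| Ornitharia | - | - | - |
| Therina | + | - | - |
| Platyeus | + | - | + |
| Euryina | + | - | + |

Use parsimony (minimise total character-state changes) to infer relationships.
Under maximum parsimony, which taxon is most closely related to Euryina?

Character polarity is set by the outgroup: the derived state is whichever differs from the outgroup's state, so for wing venation reduced the derived state is '-', and for the remaining characters it is '+'.
dermal ossicles (derived state '+') is shared by Euryina, Platyeus, and Therina — a synapomorphy uniting that clade.
wing venation reduced (derived state '-') is shared by all ingroup taxa — unites the whole ingroup.
Only Euryina and Platyeus show the derived state '+' for lateral line, supporting them as a clade.
Most parsimonious ingroup topology: (Ornitharia,(Therina,(Platyeus,Euryina))).
Euryina and Platyeus form a cherry on this tree, so they are sister taxa.

Platyeus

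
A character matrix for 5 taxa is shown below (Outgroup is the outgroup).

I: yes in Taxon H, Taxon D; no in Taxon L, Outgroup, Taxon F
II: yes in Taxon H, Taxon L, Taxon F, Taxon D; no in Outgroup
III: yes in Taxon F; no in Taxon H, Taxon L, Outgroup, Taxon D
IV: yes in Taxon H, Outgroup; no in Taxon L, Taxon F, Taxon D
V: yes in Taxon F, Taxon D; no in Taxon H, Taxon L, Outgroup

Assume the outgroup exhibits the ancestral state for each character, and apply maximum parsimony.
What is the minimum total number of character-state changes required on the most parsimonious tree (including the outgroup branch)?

Character polarity is set by the outgroup: the derived state is whichever differs from the outgroup's state, so for IV the derived state is 'no', and for the remaining characters it is 'yes'.
I (state 'yes') occurs in Taxon D and Taxon H but conflicts with the nesting implied by the other characters — most parsimoniously interpreted as homoplasy.
II (derived state 'yes') is shared by all ingroup taxa — unites the whole ingroup.
III (derived state 'yes') is unique to Taxon F (autapomorphy; uninformative for grouping).
IV: derived state 'no' in Taxon D, Taxon F, and Taxon L only — synapomorphy for {Taxon D, Taxon F, Taxon L}.
V (derived state 'yes') is shared by Taxon D and Taxon F — a synapomorphy uniting that clade.
Most parsimonious ingroup topology: ((Taxon L,(Taxon D,Taxon F)),Taxon H).
Changes per character on this tree: I: 2; II: 1; III: 1; IV: 1; V: 1.
Total = 6.

6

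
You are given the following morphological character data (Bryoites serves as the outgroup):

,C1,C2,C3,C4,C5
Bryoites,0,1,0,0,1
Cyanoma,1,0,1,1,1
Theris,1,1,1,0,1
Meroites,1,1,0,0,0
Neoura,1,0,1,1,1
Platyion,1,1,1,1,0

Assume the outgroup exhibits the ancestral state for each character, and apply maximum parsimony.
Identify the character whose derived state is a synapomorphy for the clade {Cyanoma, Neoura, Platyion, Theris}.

C3

Character polarity is set by the outgroup: the derived state is whichever differs from the outgroup's state, so for C2, C5 the derived state is '0', and for the remaining characters it is '1'.
All ingroup taxa share the derived state '1' for C1; it defines the ingroup but does not resolve relationships within it.
C2 (derived state '0') is shared by Cyanoma and Neoura — a synapomorphy uniting that clade.
Only Cyanoma, Neoura, Platyion, and Theris show the derived state '1' for C3, supporting them as a clade.
C4: derived state '1' in Cyanoma, Neoura, and Platyion only — synapomorphy for {Cyanoma, Neoura, Platyion}.
C5 groups Meroites and Platyion, which is incompatible with the clades supported by the remaining characters; treating it as convergent (homoplasy) costs fewer steps than any alternative tree.
Most parsimonious ingroup topology: ((((Cyanoma,Neoura),Platyion),Theris),Meroites).
The clade {Cyanoma, Neoura, Platyion, Theris} is supported by C3: its derived state '1' occurs in exactly those taxa and in no other taxon (including the outgroup).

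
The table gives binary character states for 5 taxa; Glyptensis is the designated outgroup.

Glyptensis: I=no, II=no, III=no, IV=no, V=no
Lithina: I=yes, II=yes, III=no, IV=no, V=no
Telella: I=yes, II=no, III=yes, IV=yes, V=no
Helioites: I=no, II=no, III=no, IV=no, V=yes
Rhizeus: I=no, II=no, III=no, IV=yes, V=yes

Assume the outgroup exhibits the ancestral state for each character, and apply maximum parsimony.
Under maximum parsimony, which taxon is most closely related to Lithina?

Telella

The outgroup has state 'no' for every character, so 'yes' is the derived state throughout.
Only Lithina and Telella show the derived state 'yes' for I, supporting them as a clade.
II: derived state 'yes' in Lithina only — an autapomorphy, so it tells us nothing about relationships among taxa.
III: derived state 'yes' in Telella only — an autapomorphy, so it tells us nothing about relationships among taxa.
IV groups Rhizeus and Telella, which is incompatible with the clades supported by the remaining characters; treating it as convergent (homoplasy) costs fewer steps than any alternative tree.
V (derived state 'yes') is shared by Helioites and Rhizeus — a synapomorphy uniting that clade.
Most parsimonious ingroup topology: ((Lithina,Telella),(Helioites,Rhizeus)).
Lithina and Telella form a cherry on this tree, so they are sister taxa.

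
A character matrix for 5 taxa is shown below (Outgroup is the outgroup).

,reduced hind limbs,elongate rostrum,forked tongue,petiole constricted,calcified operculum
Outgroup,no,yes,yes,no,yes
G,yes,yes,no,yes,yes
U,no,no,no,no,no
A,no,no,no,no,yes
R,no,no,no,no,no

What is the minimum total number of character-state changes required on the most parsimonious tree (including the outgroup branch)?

5

Character polarity is set by the outgroup: the derived state is whichever differs from the outgroup's state, so for elongate rostrum, forked tongue, calcified operculum the derived state is 'no', and for the remaining characters it is 'yes'.
reduced hind limbs: derived state 'yes' in G only — an autapomorphy, so it tells us nothing about relationships among taxa.
elongate rostrum: derived state 'no' in A, R, and U only — synapomorphy for {A, R, U}.
forked tongue (derived state 'no') is shared by all ingroup taxa — unites the whole ingroup.
petiole constricted (derived state 'yes') is unique to G (autapomorphy; uninformative for grouping).
Only R and U show the derived state 'no' for calcified operculum, supporting them as a clade.
Most parsimonious ingroup topology: (G,((U,R),A)).
Changes per character on this tree: reduced hind limbs: 1; elongate rostrum: 1; forked tongue: 1; petiole constricted: 1; calcified operculum: 1.
Total = 5.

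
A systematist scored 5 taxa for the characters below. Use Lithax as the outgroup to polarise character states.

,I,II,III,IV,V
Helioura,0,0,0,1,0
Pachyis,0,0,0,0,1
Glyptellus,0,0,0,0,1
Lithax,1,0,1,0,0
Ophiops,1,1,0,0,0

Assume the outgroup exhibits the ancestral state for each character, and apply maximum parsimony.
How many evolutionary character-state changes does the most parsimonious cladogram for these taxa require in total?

Character polarity is set by the outgroup: the derived state is whichever differs from the outgroup's state, so for I, III the derived state is '0', and for the remaining characters it is '1'.
Only Glyptellus, Helioura, and Pachyis show the derived state '0' for I, supporting them as a clade.
II (derived state '1') is unique to Ophiops (autapomorphy; uninformative for grouping).
All ingroup taxa share the derived state '0' for III; it defines the ingroup but does not resolve relationships within it.
IV (derived state '1') is unique to Helioura (autapomorphy; uninformative for grouping).
V: derived state '1' in Glyptellus and Pachyis only — synapomorphy for {Glyptellus, Pachyis}.
Most parsimonious ingroup topology: (((Glyptellus,Pachyis),Helioura),Ophiops).
Changes per character on this tree: I: 1; II: 1; III: 1; IV: 1; V: 1.
Total = 5.

5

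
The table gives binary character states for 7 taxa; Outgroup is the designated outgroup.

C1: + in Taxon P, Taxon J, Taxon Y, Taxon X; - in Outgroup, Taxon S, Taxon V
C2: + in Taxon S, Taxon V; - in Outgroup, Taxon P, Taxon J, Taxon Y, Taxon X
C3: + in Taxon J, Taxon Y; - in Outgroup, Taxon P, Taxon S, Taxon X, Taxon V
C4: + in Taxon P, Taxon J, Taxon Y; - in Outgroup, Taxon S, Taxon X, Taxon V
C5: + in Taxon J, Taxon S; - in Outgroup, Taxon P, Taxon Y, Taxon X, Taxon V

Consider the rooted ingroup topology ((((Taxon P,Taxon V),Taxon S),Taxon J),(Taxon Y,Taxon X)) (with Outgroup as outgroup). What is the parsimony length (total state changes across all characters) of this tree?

12

Map each character onto ((((Taxon P,Taxon V),Taxon S),Taxon J),(Taxon Y,Taxon X)) (rooted by Outgroup) and count the minimum state changes it requires (Fitch parsimony):
C1: 3; C2: 2; C3: 2; C4: 3; C5: 2.
Total tree length = 12.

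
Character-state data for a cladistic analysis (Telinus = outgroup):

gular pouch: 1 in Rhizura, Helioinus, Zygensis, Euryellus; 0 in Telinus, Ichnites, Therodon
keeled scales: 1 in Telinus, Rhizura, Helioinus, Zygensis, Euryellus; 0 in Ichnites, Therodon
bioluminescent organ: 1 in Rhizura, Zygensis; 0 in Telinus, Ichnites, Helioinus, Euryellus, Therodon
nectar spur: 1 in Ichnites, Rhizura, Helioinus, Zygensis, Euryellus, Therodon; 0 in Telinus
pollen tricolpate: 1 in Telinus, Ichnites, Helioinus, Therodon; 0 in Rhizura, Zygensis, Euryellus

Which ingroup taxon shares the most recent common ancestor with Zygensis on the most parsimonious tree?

Character polarity is set by the outgroup: the derived state is whichever differs from the outgroup's state, so for keeled scales, pollen tricolpate the derived state is '0', and for the remaining characters it is '1'.
Only Euryellus, Helioinus, Rhizura, and Zygensis show the derived state '1' for gular pouch, supporting them as a clade.
Only Ichnites and Therodon show the derived state '0' for keeled scales, supporting them as a clade.
Only Rhizura and Zygensis show the derived state '1' for bioluminescent organ, supporting them as a clade.
nectar spur (derived state '1') is shared by all ingroup taxa — unites the whole ingroup.
Only Euryellus, Rhizura, and Zygensis show the derived state '0' for pollen tricolpate, supporting them as a clade.
Most parsimonious ingroup topology: ((Ichnites,Therodon),(((Rhizura,Zygensis),Euryellus),Helioinus)).
Zygensis and Rhizura form a cherry on this tree, so they are sister taxa.

Rhizura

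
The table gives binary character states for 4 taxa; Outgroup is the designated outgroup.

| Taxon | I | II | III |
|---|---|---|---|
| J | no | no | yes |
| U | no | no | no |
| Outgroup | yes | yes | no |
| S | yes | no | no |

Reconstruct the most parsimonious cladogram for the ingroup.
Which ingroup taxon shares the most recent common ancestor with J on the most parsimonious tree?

Character polarity is set by the outgroup: the derived state is whichever differs from the outgroup's state, so for I, II the derived state is 'no', and for the remaining characters it is 'yes'.
Only J and U show the derived state 'no' for I, supporting them as a clade.
II (derived state 'no') is shared by all ingroup taxa — unites the whole ingroup.
III: derived state 'yes' in J only — an autapomorphy, so it tells us nothing about relationships among taxa.
Most parsimonious ingroup topology: ((J,U),S).
J and U form a cherry on this tree, so they are sister taxa.

U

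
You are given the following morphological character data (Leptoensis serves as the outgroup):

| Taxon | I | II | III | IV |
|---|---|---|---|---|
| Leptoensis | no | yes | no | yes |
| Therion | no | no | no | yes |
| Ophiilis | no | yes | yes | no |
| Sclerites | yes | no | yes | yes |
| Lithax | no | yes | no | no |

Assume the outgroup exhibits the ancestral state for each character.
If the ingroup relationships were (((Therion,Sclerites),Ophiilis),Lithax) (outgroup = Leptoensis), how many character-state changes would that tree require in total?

6

Map each character onto (((Therion,Sclerites),Ophiilis),Lithax) (rooted by Leptoensis) and count the minimum state changes it requires (Fitch parsimony):
I: 1; II: 1; III: 2; IV: 2.
Total tree length = 6.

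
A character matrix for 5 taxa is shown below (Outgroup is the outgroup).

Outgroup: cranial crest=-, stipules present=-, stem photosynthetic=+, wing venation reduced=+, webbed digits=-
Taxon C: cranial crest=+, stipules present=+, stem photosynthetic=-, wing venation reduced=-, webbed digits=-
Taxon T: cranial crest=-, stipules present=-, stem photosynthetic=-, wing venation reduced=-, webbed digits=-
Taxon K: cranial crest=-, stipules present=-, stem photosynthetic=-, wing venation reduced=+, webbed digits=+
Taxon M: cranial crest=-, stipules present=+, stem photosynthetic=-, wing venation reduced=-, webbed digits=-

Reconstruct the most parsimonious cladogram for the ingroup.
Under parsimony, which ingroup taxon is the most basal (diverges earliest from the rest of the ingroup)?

Character polarity is set by the outgroup: the derived state is whichever differs from the outgroup's state, so for stem photosynthetic, wing venation reduced the derived state is '-', and for the remaining characters it is '+'.
cranial crest (derived state '+') is unique to Taxon C (autapomorphy; uninformative for grouping).
Only Taxon C and Taxon M show the derived state '+' for stipules present, supporting them as a clade.
stem photosynthetic (derived state '-') is shared by all ingroup taxa — unites the whole ingroup.
Only Taxon C, Taxon M, and Taxon T show the derived state '-' for wing venation reduced, supporting them as a clade.
webbed digits (derived state '+') is unique to Taxon K (autapomorphy; uninformative for grouping).
Most parsimonious ingroup topology: (((Taxon C,Taxon M),Taxon T),Taxon K).
Taxon K is sister to the clade containing all other ingroup taxa, so it is the earliest-diverging (most basal) ingroup lineage.

Taxon K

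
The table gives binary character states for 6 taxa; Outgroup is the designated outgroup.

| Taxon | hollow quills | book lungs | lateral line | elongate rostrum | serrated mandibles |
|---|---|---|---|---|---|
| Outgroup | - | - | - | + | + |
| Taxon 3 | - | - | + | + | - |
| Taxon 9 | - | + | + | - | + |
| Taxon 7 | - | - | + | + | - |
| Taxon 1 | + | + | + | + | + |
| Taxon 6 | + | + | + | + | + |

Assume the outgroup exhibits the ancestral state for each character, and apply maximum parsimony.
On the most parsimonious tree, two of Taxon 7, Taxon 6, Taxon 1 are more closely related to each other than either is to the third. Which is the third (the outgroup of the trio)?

Character polarity is set by the outgroup: the derived state is whichever differs from the outgroup's state, so for elongate rostrum, serrated mandibles the derived state is '-', and for the remaining characters it is '+'.
hollow quills (derived state '+') is shared by Taxon 1 and Taxon 6 — a synapomorphy uniting that clade.
book lungs (derived state '+') is shared by Taxon 1, Taxon 6, and Taxon 9 — a synapomorphy uniting that clade.
lateral line (derived state '+') is shared by all ingroup taxa — unites the whole ingroup.
elongate rostrum (derived state '-') is unique to Taxon 9 (autapomorphy; uninformative for grouping).
serrated mandibles: derived state '-' in Taxon 3 and Taxon 7 only — synapomorphy for {Taxon 3, Taxon 7}.
Most parsimonious ingroup topology: ((Taxon 3,Taxon 7),(Taxon 9,(Taxon 1,Taxon 6))).
Taxon 1 and Taxon 6 share a more recent common ancestor with each other than either does with Taxon 7, so Taxon 7 is the least closely related of the three.

Taxon 7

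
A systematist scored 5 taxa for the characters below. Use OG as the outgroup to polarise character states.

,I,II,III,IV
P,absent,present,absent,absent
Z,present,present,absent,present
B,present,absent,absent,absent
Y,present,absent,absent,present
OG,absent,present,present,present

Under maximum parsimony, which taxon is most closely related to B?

Character polarity is set by the outgroup: the derived state is whichever differs from the outgroup's state, so for II, III, IV the derived state is 'absent', and for the remaining characters it is 'present'.
I: derived state 'present' in B, Y, and Z only — synapomorphy for {B, Y, Z}.
II: derived state 'absent' in B and Y only — synapomorphy for {B, Y}.
III (derived state 'absent') is shared by all ingroup taxa — unites the whole ingroup.
IV groups B and P, which is incompatible with the clades supported by the remaining characters; treating it as convergent (homoplasy) costs fewer steps than any alternative tree.
Most parsimonious ingroup topology: (((Y,B),Z),P).
B and Y form a cherry on this tree, so they are sister taxa.

Y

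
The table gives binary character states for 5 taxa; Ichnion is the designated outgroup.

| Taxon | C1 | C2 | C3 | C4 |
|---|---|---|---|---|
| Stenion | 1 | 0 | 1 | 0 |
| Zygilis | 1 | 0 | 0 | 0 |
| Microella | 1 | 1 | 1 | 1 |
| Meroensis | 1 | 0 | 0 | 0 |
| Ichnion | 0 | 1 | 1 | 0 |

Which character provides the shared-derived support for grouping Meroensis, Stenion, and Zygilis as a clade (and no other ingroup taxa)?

Character polarity is set by the outgroup: the derived state is whichever differs from the outgroup's state, so for C2, C3 the derived state is '0', and for the remaining characters it is '1'.
All ingroup taxa share the derived state '1' for C1; it defines the ingroup but does not resolve relationships within it.
Only Meroensis, Stenion, and Zygilis show the derived state '0' for C2, supporting them as a clade.
Only Meroensis and Zygilis show the derived state '0' for C3, supporting them as a clade.
C4: derived state '1' in Microella only — an autapomorphy, so it tells us nothing about relationships among taxa.
Most parsimonious ingroup topology: (((Meroensis,Zygilis),Stenion),Microella).
The clade {Meroensis, Stenion, Zygilis} is supported by C2: its derived state '0' occurs in exactly those taxa and in no other taxon (including the outgroup).

C2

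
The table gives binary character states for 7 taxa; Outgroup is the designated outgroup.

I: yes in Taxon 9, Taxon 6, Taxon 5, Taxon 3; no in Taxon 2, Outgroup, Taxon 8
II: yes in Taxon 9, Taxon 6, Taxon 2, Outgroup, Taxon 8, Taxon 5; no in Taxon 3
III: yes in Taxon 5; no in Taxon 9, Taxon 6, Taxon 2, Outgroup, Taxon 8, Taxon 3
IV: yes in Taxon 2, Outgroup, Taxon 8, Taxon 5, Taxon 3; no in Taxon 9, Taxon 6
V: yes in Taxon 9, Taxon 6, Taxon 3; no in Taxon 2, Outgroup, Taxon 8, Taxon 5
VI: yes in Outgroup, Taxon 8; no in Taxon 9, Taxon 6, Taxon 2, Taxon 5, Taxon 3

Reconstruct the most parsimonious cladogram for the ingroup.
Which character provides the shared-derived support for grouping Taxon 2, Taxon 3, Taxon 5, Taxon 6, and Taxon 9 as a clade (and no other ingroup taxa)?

Character polarity is set by the outgroup: the derived state is whichever differs from the outgroup's state, so for II, IV, VI the derived state is 'no', and for the remaining characters it is 'yes'.
I (derived state 'yes') is shared by Taxon 3, Taxon 5, Taxon 6, and Taxon 9 — a synapomorphy uniting that clade.
II (derived state 'no') is unique to Taxon 3 (autapomorphy; uninformative for grouping).
III: derived state 'yes' in Taxon 5 only — an autapomorphy, so it tells us nothing about relationships among taxa.
IV (derived state 'no') is shared by Taxon 6 and Taxon 9 — a synapomorphy uniting that clade.
V (derived state 'yes') is shared by Taxon 3, Taxon 6, and Taxon 9 — a synapomorphy uniting that clade.
VI: derived state 'no' in Taxon 2, Taxon 3, Taxon 5, Taxon 6, and Taxon 9 only — synapomorphy for {Taxon 2, Taxon 3, Taxon 5, Taxon 6, Taxon 9}.
Most parsimonious ingroup topology: (((((Taxon 9,Taxon 6),Taxon 3),Taxon 5),Taxon 2),Taxon 8).
The clade {Taxon 2, Taxon 3, Taxon 5, Taxon 6, Taxon 9} is supported by VI: its derived state 'no' occurs in exactly those taxa and in no other taxon (including the outgroup).

VI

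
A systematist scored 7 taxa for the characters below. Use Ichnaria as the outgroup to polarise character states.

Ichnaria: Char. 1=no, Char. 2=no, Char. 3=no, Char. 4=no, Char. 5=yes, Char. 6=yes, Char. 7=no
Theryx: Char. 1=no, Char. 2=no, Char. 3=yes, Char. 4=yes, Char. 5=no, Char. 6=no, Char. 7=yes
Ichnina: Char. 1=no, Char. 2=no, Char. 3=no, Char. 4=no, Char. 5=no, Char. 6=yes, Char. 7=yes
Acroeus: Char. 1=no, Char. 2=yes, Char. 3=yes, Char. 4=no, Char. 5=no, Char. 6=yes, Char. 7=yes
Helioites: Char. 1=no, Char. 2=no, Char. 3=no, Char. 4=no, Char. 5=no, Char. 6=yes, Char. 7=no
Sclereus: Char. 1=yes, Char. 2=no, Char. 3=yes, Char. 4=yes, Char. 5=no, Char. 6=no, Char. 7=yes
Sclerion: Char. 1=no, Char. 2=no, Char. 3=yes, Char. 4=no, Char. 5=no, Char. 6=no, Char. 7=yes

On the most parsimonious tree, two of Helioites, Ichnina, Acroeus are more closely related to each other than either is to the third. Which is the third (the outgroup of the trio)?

Character polarity is set by the outgroup: the derived state is whichever differs from the outgroup's state, so for Char. 5, Char. 6 the derived state is 'no', and for the remaining characters it is 'yes'.
Char. 1 (derived state 'yes') is unique to Sclereus (autapomorphy; uninformative for grouping).
Char. 2: derived state 'yes' in Acroeus only — an autapomorphy, so it tells us nothing about relationships among taxa.
Char. 3 (derived state 'yes') is shared by Acroeus, Sclereus, Sclerion, and Theryx — a synapomorphy uniting that clade.
Char. 4: derived state 'yes' in Sclereus and Theryx only — synapomorphy for {Sclereus, Theryx}.
Char. 5 (derived state 'no') is shared by all ingroup taxa — unites the whole ingroup.
Char. 6: derived state 'no' in Sclereus, Sclerion, and Theryx only — synapomorphy for {Sclereus, Sclerion, Theryx}.
Only Acroeus, Ichnina, Sclereus, Sclerion, and Theryx show the derived state 'yes' for Char. 7, supporting them as a clade.
Most parsimonious ingroup topology: (((((Theryx,Sclereus),Sclerion),Acroeus),Ichnina),Helioites).
Acroeus and Ichnina share a more recent common ancestor with each other than either does with Helioites, so Helioites is the least closely related of the three.

Helioites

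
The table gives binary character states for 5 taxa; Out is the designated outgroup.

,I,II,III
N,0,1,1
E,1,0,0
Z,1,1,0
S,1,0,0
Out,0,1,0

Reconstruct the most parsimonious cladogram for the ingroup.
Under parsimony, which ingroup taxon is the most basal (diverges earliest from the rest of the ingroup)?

Character polarity is set by the outgroup: the derived state is whichever differs from the outgroup's state, so for II the derived state is '0', and for the remaining characters it is '1'.
I (derived state '1') is shared by E, S, and Z — a synapomorphy uniting that clade.
Only E and S show the derived state '0' for II, supporting them as a clade.
III: derived state '1' in N only — an autapomorphy, so it tells us nothing about relationships among taxa.
Most parsimonious ingroup topology: (((E,S),Z),N).
N is sister to the clade containing all other ingroup taxa, so it is the earliest-diverging (most basal) ingroup lineage.

N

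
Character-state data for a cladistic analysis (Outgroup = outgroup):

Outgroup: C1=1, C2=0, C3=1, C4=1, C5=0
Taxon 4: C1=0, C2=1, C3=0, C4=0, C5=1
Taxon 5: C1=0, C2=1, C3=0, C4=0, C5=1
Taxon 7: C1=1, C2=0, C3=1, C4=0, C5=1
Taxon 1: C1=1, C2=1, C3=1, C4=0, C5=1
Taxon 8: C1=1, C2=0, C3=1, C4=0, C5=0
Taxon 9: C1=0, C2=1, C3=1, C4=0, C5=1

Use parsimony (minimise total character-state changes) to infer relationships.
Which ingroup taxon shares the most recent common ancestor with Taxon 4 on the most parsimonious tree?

Taxon 5

Character polarity is set by the outgroup: the derived state is whichever differs from the outgroup's state, so for C1, C3, C4 the derived state is '0', and for the remaining characters it is '1'.
C1: derived state '0' in Taxon 4, Taxon 5, and Taxon 9 only — synapomorphy for {Taxon 4, Taxon 5, Taxon 9}.
C2: derived state '1' in Taxon 1, Taxon 4, Taxon 5, and Taxon 9 only — synapomorphy for {Taxon 1, Taxon 4, Taxon 5, Taxon 9}.
C3 (derived state '0') is shared by Taxon 4 and Taxon 5 — a synapomorphy uniting that clade.
All ingroup taxa share the derived state '0' for C4; it defines the ingroup but does not resolve relationships within it.
Only Taxon 1, Taxon 4, Taxon 5, Taxon 7, and Taxon 9 show the derived state '1' for C5, supporting them as a clade.
Most parsimonious ingroup topology: (((((Taxon 4,Taxon 5),Taxon 9),Taxon 1),Taxon 7),Taxon 8).
Taxon 4 and Taxon 5 form a cherry on this tree, so they are sister taxa.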